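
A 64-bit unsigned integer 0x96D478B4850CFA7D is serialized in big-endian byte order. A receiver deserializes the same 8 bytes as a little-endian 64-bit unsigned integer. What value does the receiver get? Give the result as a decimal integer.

Stored big-endian, the bytes at ascending addresses are 96 D4 78 B4 85 0C FA 7D.
Read back as little-endian, the first byte is least significant, giving 0x7DFA0C85B478D496.
0x7DFA0C85B478D496 = 9077581767316657302.

9077581767316657302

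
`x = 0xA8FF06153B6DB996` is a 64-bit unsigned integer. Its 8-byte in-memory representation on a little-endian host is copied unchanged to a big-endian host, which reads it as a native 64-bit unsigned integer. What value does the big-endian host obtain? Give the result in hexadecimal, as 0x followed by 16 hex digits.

0x96B96D3B1506FFA8

Stored little-endian, the bytes at ascending addresses are 96 B9 6D 3B 15 06 FF A8.
Read back as big-endian, the last byte is least significant, giving 0x96B96D3B1506FFA8.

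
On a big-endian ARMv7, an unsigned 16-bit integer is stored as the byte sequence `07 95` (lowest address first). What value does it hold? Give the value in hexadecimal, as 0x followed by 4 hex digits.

In big-endian order the high byte comes first in memory.
The bytes are already most-significant first: 0x0795.

0x0795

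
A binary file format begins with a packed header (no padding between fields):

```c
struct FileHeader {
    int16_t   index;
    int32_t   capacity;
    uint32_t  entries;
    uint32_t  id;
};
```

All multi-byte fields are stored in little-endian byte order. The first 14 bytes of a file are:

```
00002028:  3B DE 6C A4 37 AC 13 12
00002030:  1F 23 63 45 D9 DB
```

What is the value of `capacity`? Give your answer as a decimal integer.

`capacity` follows `index` (2 bytes), so it starts at byte offset 2 and occupies 4 bytes.
Bytes at offsets 2..5: 6C A4 37 AC.
In little-endian order the low byte comes first in memory.
Reassemble most-significant byte first: AC 37 A4 6C → 0xAC37A46C.
Top bit is set, so as a signed 32-bit value this is 0xAC37A46C − 2^32 = -1405639572.

-1405639572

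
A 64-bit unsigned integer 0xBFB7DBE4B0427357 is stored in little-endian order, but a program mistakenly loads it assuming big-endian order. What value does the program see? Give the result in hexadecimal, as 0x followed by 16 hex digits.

0x577342B0E4DBB7BF

Stored little-endian, the bytes at ascending addresses are 57 73 42 B0 E4 DB B7 BF.
Read back as big-endian, the last byte is least significant, giving 0x577342B0E4DBB7BF.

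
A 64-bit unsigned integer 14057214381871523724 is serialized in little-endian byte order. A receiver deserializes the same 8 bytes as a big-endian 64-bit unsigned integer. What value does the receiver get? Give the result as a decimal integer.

14057214381871523724 in 64-bit hexadecimal is 0xC315420082F6E78C.
Stored little-endian, the bytes at ascending addresses are 8C E7 F6 82 00 42 15 C3.
Read back as big-endian, the last byte is least significant, giving 0x8CE7F682004215C3.
0x8CE7F682004215C3 = 10153354923140584899.

10153354923140584899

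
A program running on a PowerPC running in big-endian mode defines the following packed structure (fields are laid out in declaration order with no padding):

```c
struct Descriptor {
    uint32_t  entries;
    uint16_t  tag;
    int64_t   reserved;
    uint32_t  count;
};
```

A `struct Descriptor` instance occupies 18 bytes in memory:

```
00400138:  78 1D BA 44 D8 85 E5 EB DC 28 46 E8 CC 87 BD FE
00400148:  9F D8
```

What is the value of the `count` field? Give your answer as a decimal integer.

`count` follows `entries` (4 B), `tag` (2 B), `reserved` (8 B), so it starts at offset 4 + 2 + 8 = 14 and occupies 4 bytes.
Bytes at offsets 14..17: BD FE 9F D8.
Big-endian stores the most-significant byte at the lowest address.
The bytes are already most-significant first: 0xBDFE9FD8.
0xBDFE9FD8 = 3187580888.

3187580888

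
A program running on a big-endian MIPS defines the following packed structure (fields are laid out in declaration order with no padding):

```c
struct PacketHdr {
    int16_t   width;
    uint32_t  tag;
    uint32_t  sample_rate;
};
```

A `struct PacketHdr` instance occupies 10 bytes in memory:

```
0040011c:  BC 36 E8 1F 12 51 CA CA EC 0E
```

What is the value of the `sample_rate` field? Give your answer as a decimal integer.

3402296334

`sample_rate` follows `width` (2 B), `tag` (4 B), so it starts at offset 2 + 4 = 6 and occupies 4 bytes.
Bytes at offsets 6..9: CA CA EC 0E.
Big-endian: lowest address holds the most-significant byte.
The bytes are already most-significant first: 0xCACAEC0E.
0xCACAEC0E = 3402296334.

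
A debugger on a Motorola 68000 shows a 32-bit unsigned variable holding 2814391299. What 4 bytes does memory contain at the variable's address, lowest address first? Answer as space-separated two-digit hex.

2814391299 in hexadecimal, padded to 32 bits, is 0xA7C03403.
Split into bytes (most-significant first): A7 C0 34 03.
In big-endian order the high byte comes first in memory.
So the memory order matches the most-significant-first order: A7 C0 34 03.

A7 C0 34 03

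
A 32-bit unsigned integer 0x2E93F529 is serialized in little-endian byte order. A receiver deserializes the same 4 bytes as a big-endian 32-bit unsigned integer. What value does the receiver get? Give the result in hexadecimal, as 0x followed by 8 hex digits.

Stored little-endian, the bytes at ascending addresses are 29 F5 93 2E.
Read back as big-endian, the last byte is least significant, giving 0x29F5932E.

0x29F5932E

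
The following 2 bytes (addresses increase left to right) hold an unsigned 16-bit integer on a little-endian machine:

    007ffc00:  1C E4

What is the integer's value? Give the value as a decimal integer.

58396

Little-endian stores the least-significant byte at the lowest address.
Reassemble most-significant byte first: E4 1C → 0xE41C.
0xE41C = 58396.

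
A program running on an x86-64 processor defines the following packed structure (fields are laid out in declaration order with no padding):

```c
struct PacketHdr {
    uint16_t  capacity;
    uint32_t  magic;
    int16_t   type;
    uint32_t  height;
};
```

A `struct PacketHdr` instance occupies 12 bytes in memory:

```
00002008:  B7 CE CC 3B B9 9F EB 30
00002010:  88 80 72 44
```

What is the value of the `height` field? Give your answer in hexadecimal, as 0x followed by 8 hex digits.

0x44728088

`height` follows `capacity` (2 B), `magic` (4 B), `type` (2 B), so it starts at offset 2 + 4 + 2 = 8 and occupies 4 bytes.
Bytes at offsets 8..11: 88 80 72 44.
In little-endian order the low byte comes first in memory.
Reassemble most-significant byte first: 44 72 80 88 → 0x44728088.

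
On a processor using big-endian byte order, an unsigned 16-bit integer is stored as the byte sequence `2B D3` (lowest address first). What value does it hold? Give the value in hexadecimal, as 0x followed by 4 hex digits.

In big-endian order the high byte comes first in memory.
The bytes are already most-significant first: 0x2BD3.

0x2BD3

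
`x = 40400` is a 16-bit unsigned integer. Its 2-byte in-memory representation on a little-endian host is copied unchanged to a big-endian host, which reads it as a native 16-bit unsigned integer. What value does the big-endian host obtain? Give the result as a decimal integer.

40400 in 16-bit hexadecimal is 0x9DD0.
Stored little-endian, the bytes at ascending addresses are D0 9D.
Read back as big-endian, the last byte is least significant, giving 0xD09D.
0xD09D = 53405.

53405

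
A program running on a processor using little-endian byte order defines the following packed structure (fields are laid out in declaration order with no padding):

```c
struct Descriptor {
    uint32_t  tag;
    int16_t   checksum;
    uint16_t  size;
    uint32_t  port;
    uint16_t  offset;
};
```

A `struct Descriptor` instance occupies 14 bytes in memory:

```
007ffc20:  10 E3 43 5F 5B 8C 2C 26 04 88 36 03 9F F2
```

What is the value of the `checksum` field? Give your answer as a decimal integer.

-29605

`checksum` follows `tag` (4 bytes), so it starts at byte offset 4 and occupies 2 bytes.
Bytes at offsets 4..5: 5B 8C.
In little-endian order the low byte comes first in memory.
Reassemble most-significant byte first: 8C 5B → 0x8C5B.
Top bit is set, so as a signed 16-bit value this is 0x8C5B − 2^16 = -29605.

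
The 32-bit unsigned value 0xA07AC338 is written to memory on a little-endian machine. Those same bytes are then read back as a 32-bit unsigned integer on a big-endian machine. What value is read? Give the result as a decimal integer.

952335008

Stored little-endian, the bytes at ascending addresses are 38 C3 7A A0.
Read back as big-endian, the last byte is least significant, giving 0x38C37AA0.
0x38C37AA0 = 952335008.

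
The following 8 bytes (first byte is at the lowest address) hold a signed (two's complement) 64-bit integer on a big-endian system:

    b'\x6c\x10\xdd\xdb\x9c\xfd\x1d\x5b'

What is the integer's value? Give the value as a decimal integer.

Big-endian: lowest address holds the most-significant byte.
The bytes are already most-significant first: 0x6C10DDDB9CFD1D5B.
0x6C10DDDB9CFD1D5B = 7786967691024997723.

7786967691024997723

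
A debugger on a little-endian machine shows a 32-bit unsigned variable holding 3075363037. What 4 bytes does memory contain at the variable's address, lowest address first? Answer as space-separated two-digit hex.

3075363037 in hexadecimal, padded to 32 bits, is 0xB74E50DD.
Split into bytes (most-significant first): B7 4E 50 DD.
Little-endian stores the least-significant byte at the lowest address.
So at ascending addresses the bytes are DD 50 4E B7.

DD 50 4E B7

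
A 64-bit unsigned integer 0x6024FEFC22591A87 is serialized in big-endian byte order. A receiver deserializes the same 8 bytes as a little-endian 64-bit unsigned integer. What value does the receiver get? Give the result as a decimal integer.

Stored big-endian, the bytes at ascending addresses are 60 24 FE FC 22 59 1A 87.
Read back as little-endian, the first byte is least significant, giving 0x871A5922FCFE2460.
0x871A5922FCFE2460 = 9735191551323022432.

9735191551323022432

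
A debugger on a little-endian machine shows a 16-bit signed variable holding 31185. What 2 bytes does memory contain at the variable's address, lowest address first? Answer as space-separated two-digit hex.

31185 in hexadecimal, padded to 16 bits, is 0x79D1.
Split into bytes (most-significant first): 79 D1.
In little-endian order the low byte comes first in memory.
So at ascending addresses the bytes are D1 79.

D1 79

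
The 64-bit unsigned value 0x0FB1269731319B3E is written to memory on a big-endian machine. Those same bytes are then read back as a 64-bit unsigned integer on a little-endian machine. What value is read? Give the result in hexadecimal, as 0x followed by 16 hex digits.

Stored big-endian, the bytes at ascending addresses are 0F B1 26 97 31 31 9B 3E.
Read back as little-endian, the first byte is least significant, giving 0x3E9B31319726B10F.

0x3E9B31319726B10F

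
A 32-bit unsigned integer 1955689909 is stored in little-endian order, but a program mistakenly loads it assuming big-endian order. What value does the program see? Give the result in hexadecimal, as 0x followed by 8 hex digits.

0xB5759174

1955689909 in 32-bit hexadecimal is 0x749175B5.
Stored little-endian, the bytes at ascending addresses are B5 75 91 74.
Read back as big-endian, the last byte is least significant, giving 0xB5759174.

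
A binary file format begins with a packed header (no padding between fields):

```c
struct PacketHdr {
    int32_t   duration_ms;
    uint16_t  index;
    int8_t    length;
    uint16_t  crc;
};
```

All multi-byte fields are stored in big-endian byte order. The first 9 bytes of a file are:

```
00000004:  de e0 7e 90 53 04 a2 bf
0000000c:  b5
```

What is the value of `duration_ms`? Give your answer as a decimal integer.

`duration_ms` is the first field, at byte offset 0, occupying 4 bytes.
Bytes at offsets 0..3: DE E0 7E 90.
Big-endian: lowest address holds the most-significant byte.
The bytes are already most-significant first: 0xDEE07E90.
Top bit is set, so as a signed 32-bit value this is 0xDEE07E90 − 2^32 = -555712880.

-555712880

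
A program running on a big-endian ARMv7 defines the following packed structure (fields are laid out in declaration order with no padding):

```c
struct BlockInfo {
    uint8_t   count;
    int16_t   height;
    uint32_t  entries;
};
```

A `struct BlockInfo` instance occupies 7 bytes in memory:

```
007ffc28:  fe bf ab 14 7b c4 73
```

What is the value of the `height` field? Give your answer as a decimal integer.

`height` follows `count` (1 byte), so it starts at byte offset 1 and occupies 2 bytes.
Bytes at offsets 1..2: BF AB.
Big-endian stores the most-significant byte at the lowest address.
The bytes are already most-significant first: 0xBFAB.
Top bit is set, so as a signed 16-bit value this is 0xBFAB − 2^16 = -16469.

-16469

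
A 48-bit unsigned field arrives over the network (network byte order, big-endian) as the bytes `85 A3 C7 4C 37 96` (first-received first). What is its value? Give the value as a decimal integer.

In big-endian order the high byte comes first in memory.
The bytes are already most-significant first: 0x85A3C74C3796.
0x85A3C74C3796 = 146938469824406.

146938469824406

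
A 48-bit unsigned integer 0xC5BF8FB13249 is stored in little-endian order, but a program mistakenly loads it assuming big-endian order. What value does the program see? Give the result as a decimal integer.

80482076180421

Stored little-endian, the bytes at ascending addresses are 49 32 B1 8F BF C5.
Read back as big-endian, the last byte is least significant, giving 0x4932B18FBFC5.
0x4932B18FBFC5 = 80482076180421.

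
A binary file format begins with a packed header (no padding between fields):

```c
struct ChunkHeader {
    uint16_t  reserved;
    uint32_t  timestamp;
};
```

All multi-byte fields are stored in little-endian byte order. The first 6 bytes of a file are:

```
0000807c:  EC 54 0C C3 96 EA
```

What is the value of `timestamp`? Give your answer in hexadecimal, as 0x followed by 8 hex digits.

`timestamp` follows `reserved` (2 bytes), so it starts at byte offset 2 and occupies 4 bytes.
Bytes at offsets 2..5: 0C C3 96 EA.
Little-endian stores the least-significant byte at the lowest address.
Reassemble most-significant byte first: EA 96 C3 0C → 0xEA96C30C.

0xEA96C30C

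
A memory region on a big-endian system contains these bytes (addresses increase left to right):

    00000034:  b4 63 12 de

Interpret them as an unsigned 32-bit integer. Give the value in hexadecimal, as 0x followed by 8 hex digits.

Big-endian: lowest address holds the most-significant byte.
The bytes are already most-significant first: 0xB46312DE.

0xB46312DE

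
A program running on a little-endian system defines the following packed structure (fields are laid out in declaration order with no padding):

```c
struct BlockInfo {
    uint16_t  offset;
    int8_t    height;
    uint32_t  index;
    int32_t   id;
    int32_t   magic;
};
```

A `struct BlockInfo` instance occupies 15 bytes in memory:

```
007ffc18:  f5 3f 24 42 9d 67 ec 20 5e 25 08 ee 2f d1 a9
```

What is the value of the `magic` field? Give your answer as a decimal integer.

-1445908498

`magic` follows `offset` (2 B), `height` (1 B), `index` (4 B), `id` (4 B), so it starts at offset 2 + 1 + 4 + 4 = 11 and occupies 4 bytes.
Bytes at offsets 11..14: EE 2F D1 A9.
Little-endian stores the least-significant byte at the lowest address.
Reassemble most-significant byte first: A9 D1 2F EE → 0xA9D12FEE.
Top bit is set, so as a signed 32-bit value this is 0xA9D12FEE − 2^32 = -1445908498.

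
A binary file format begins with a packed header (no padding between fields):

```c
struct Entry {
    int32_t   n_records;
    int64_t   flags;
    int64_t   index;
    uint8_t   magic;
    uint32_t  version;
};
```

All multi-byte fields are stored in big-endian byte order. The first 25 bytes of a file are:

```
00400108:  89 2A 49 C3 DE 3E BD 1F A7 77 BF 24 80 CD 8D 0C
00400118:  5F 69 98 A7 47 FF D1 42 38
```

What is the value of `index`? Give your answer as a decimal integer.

`index` follows `n_records` (4 B), `flags` (8 B), so it starts at offset 4 + 8 = 12 and occupies 8 bytes.
Bytes at offsets 12..19: 80 CD 8D 0C 5F 69 98 A7.
Big-endian: lowest address holds the most-significant byte.
The bytes are already most-significant first: 0x80CD8D0C5F6998A7.
Top bit is set, so as a signed 64-bit value this is 0x80CD8D0C5F6998A7 − 2^64 = -9165514582349211481.

-9165514582349211481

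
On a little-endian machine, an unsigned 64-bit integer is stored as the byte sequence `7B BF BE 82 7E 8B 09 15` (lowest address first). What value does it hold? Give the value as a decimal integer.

In little-endian order the low byte comes first in memory.
Reassemble most-significant byte first: 15 09 8B 7E 82 BE BF 7B → 0x15098B7E82BEBF7B.
0x15098B7E82BEBF7B = 1515896125062561659.

1515896125062561659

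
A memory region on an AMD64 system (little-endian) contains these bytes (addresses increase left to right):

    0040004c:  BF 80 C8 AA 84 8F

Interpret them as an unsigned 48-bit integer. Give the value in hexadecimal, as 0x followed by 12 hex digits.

Little-endian: lowest address holds the least-significant byte.
Reassemble most-significant byte first: 8F 84 AA C8 80 BF → 0x8F84AAC880BF.

0x8F84AAC880BF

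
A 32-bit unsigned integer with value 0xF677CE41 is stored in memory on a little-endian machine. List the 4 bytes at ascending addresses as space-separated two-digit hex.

Split into bytes (most-significant first): F6 77 CE 41.
Little-endian stores the least-significant byte at the lowest address.
So at ascending addresses the bytes are 41 CE 77 F6.

41 CE 77 F6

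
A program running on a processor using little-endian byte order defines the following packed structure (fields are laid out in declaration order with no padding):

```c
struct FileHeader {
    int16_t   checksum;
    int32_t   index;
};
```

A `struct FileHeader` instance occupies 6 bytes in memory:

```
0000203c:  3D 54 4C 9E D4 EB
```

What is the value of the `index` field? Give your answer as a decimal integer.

`index` follows `checksum` (2 bytes), so it starts at byte offset 2 and occupies 4 bytes.
Bytes at offsets 2..5: 4C 9E D4 EB.
Little-endian stores the least-significant byte at the lowest address.
Reassemble most-significant byte first: EB D4 9E 4C → 0xEBD49E4C.
Top bit is set, so as a signed 32-bit value this is 0xEBD49E4C − 2^32 = -338387380.

-338387380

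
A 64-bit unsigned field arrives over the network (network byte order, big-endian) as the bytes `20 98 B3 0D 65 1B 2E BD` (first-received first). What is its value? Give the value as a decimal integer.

Big-endian stores the most-significant byte at the lowest address.
The bytes are already most-significant first: 0x2098B30D651B2EBD.
0x2098B30D651B2EBD = 2348824075785940669.

2348824075785940669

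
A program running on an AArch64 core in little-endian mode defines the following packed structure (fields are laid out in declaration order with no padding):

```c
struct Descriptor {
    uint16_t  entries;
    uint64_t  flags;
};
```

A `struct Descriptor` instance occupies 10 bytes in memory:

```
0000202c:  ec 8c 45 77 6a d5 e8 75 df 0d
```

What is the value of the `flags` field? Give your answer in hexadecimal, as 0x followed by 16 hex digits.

0x0DDF75E8D56A7745

`flags` follows `entries` (2 bytes), so it starts at byte offset 2 and occupies 8 bytes.
Bytes at offsets 2..9: 45 77 6A D5 E8 75 DF 0D.
Little-endian: lowest address holds the least-significant byte.
Reassemble most-significant byte first: 0D DF 75 E8 D5 6A 77 45 → 0x0DDF75E8D56A7745.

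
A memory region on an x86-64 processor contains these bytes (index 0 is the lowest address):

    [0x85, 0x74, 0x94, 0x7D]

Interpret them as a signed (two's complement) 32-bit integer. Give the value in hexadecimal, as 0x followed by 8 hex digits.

In little-endian order the low byte comes first in memory.
Reassemble most-significant byte first: 7D 94 74 85 → 0x7D947485.

0x7D947485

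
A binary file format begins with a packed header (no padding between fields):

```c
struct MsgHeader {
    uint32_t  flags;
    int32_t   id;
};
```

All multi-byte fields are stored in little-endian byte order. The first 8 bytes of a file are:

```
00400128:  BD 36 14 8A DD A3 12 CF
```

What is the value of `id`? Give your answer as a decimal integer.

`id` follows `flags` (4 bytes), so it starts at byte offset 4 and occupies 4 bytes.
Bytes at offsets 4..7: DD A3 12 CF.
Little-endian: lowest address holds the least-significant byte.
Reassemble most-significant byte first: CF 12 A3 DD → 0xCF12A3DD.
Top bit is set, so as a signed 32-bit value this is 0xCF12A3DD − 2^32 = -820861987.

-820861987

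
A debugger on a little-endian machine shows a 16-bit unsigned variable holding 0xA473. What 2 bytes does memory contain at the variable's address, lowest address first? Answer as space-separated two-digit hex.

73 A4

Split into bytes (most-significant first): A4 73.
In little-endian order the low byte comes first in memory.
So at ascending addresses the bytes are 73 A4.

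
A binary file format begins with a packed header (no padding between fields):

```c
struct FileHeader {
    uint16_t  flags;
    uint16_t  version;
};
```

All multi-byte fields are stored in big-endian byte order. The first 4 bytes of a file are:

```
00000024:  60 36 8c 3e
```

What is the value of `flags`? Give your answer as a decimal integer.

`flags` is the first field, at byte offset 0, occupying 2 bytes.
Bytes at offsets 0..1: 60 36.
Big-endian stores the most-significant byte at the lowest address.
The bytes are already most-significant first: 0x6036.
0x6036 = 24630.

24630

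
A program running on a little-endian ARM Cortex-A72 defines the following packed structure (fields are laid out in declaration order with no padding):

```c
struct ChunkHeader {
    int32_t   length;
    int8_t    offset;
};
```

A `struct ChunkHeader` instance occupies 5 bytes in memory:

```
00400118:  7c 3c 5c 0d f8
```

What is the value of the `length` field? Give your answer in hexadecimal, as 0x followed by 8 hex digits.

`length` is the first field, at byte offset 0, occupying 4 bytes.
Bytes at offsets 0..3: 7C 3C 5C 0D.
In little-endian order the low byte comes first in memory.
Reassemble most-significant byte first: 0D 5C 3C 7C → 0x0D5C3C7C.

0x0D5C3C7C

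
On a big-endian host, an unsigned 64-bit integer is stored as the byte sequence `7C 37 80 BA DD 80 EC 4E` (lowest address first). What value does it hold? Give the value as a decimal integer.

8950764324490636366

In big-endian order the high byte comes first in memory.
The bytes are already most-significant first: 0x7C3780BADD80EC4E.
0x7C3780BADD80EC4E = 8950764324490636366.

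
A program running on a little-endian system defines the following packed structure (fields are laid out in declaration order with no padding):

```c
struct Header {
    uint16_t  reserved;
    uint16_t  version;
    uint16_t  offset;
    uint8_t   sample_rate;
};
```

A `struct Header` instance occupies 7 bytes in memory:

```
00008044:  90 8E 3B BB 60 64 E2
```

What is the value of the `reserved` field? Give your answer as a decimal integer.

36496

`reserved` is the first field, at byte offset 0, occupying 2 bytes.
Bytes at offsets 0..1: 90 8E.
Little-endian: lowest address holds the least-significant byte.
Reassemble most-significant byte first: 8E 90 → 0x8E90.
0x8E90 = 36496.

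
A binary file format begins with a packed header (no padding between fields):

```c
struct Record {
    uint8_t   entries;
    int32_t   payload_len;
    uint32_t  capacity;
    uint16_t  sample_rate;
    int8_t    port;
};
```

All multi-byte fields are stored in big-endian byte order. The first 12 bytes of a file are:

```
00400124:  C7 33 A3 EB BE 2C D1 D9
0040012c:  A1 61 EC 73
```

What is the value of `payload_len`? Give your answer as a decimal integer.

866380734

`payload_len` follows `entries` (1 byte), so it starts at byte offset 1 and occupies 4 bytes.
Bytes at offsets 1..4: 33 A3 EB BE.
In big-endian order the high byte comes first in memory.
The bytes are already most-significant first: 0x33A3EBBE.
0x33A3EBBE = 866380734.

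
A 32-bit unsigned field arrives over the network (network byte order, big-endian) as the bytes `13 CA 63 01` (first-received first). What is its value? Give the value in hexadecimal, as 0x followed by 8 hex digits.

Big-endian stores the most-significant byte at the lowest address.
The bytes are already most-significant first: 0x13CA6301.

0x13CA6301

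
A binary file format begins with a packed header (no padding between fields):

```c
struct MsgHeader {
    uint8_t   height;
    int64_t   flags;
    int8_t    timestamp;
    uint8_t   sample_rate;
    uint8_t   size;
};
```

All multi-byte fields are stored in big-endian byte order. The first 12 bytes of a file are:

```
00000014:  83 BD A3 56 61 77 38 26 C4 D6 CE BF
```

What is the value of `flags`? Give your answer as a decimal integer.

-4781883402725349692

`flags` follows `height` (1 byte), so it starts at byte offset 1 and occupies 8 bytes.
Bytes at offsets 1..8: BD A3 56 61 77 38 26 C4.
Big-endian: lowest address holds the most-significant byte.
The bytes are already most-significant first: 0xBDA35661773826C4.
Top bit is set, so as a signed 64-bit value this is 0xBDA35661773826C4 − 2^64 = -4781883402725349692.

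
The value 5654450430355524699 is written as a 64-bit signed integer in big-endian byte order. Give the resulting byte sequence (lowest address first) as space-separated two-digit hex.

5654450430355524699 in hexadecimal, padded to 64 bits, is 0x4E78A4B535654C5B.
Split into bytes (most-significant first): 4E 78 A4 B5 35 65 4C 5B.
Big-endian stores the most-significant byte at the lowest address.
So the memory order matches the most-significant-first order: 4E 78 A4 B5 35 65 4C 5B.

4E 78 A4 B5 35 65 4C 5B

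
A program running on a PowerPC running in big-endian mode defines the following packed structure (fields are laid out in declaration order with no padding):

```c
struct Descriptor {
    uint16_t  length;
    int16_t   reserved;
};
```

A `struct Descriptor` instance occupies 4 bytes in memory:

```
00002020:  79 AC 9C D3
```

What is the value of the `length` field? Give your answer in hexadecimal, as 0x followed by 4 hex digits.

0x79AC

`length` is the first field, at byte offset 0, occupying 2 bytes.
Bytes at offsets 0..1: 79 AC.
Big-endian: lowest address holds the most-significant byte.
The bytes are already most-significant first: 0x79AC.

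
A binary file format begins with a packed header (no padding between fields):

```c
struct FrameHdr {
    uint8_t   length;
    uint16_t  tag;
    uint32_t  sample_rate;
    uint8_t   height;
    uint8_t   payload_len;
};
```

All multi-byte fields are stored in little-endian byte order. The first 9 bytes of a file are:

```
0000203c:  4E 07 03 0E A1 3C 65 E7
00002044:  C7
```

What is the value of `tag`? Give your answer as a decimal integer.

`tag` follows `length` (1 byte), so it starts at byte offset 1 and occupies 2 bytes.
Bytes at offsets 1..2: 07 03.
In little-endian order the low byte comes first in memory.
Reassemble most-significant byte first: 03 07 → 0x0307.
0x0307 = 775.

775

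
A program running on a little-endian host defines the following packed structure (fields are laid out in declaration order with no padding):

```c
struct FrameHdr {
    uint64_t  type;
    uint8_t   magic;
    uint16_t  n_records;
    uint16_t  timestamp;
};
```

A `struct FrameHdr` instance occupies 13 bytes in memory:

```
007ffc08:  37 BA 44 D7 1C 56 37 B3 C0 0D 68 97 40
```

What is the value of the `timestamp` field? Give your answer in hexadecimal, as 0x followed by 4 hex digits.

`timestamp` follows `type` (8 B), `magic` (1 B), `n_records` (2 B), so it starts at offset 8 + 1 + 2 = 11 and occupies 2 bytes.
Bytes at offsets 11..12: 97 40.
In little-endian order the low byte comes first in memory.
Reassemble most-significant byte first: 40 97 → 0x4097.

0x4097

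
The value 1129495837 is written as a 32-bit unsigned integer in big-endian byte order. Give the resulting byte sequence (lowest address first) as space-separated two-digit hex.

1129495837 in hexadecimal, padded to 32 bits, is 0x4352BD1D.
Split into bytes (most-significant first): 43 52 BD 1D.
Big-endian stores the most-significant byte at the lowest address.
So the memory order matches the most-significant-first order: 43 52 BD 1D.

43 52 BD 1D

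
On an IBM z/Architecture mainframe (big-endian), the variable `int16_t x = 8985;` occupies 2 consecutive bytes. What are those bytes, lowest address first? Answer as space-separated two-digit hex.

23 19

8985 in hexadecimal, padded to 16 bits, is 0x2319.
Split into bytes (most-significant first): 23 19.
Big-endian: lowest address holds the most-significant byte.
So the memory order matches the most-significant-first order: 23 19.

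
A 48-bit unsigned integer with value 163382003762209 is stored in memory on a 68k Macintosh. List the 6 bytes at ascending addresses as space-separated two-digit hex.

163382003762209 in hexadecimal, padded to 48 bits, is 0x9498564C0421.
Split into bytes (most-significant first): 94 98 56 4C 04 21.
In big-endian order the high byte comes first in memory.
So the memory order matches the most-significant-first order: 94 98 56 4C 04 21.

94 98 56 4C 04 21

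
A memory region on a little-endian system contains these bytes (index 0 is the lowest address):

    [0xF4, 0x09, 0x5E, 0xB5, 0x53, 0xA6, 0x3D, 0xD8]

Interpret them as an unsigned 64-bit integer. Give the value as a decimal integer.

Little-endian: lowest address holds the least-significant byte.
Reassemble most-significant byte first: D8 3D A6 53 B5 5E 09 F4 → 0xD83DA653B55E09F4.
0xD83DA653B55E09F4 = 15581793164227119604.

15581793164227119604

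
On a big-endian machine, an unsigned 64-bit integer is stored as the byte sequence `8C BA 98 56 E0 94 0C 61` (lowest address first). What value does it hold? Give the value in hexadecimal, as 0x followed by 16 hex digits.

0x8CBA9856E0940C61

Big-endian stores the most-significant byte at the lowest address.
The bytes are already most-significant first: 0x8CBA9856E0940C61.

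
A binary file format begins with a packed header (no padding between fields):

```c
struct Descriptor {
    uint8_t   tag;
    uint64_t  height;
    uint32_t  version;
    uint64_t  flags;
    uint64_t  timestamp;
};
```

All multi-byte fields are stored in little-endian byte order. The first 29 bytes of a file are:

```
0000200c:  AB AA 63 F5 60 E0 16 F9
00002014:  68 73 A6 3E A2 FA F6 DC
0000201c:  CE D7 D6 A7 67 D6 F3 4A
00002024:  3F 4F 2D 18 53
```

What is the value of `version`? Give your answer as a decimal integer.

2722014835

`version` follows `tag` (1 B), `height` (8 B), so it starts at offset 1 + 8 = 9 and occupies 4 bytes.
Bytes at offsets 9..12: 73 A6 3E A2.
In little-endian order the low byte comes first in memory.
Reassemble most-significant byte first: A2 3E A6 73 → 0xA23EA673.
0xA23EA673 = 2722014835.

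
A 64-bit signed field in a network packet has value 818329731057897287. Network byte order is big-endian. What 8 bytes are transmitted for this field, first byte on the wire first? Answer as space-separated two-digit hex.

0B 5B 4A 8E 00 D8 CF 47

818329731057897287 in hexadecimal, padded to 64 bits, is 0x0B5B4A8E00D8CF47.
Split into bytes (most-significant first): 0B 5B 4A 8E 00 D8 CF 47.
Big-endian: lowest address holds the most-significant byte.
So the memory order matches the most-significant-first order: 0B 5B 4A 8E 00 D8 CF 47.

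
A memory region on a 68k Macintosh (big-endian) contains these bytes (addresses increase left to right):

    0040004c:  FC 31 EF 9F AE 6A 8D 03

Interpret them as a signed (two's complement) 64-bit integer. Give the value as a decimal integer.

-274174633187832573

In big-endian order the high byte comes first in memory.
The bytes are already most-significant first: 0xFC31EF9FAE6A8D03.
Top bit is set, so as a signed 64-bit value this is 0xFC31EF9FAE6A8D03 − 2^64 = -274174633187832573.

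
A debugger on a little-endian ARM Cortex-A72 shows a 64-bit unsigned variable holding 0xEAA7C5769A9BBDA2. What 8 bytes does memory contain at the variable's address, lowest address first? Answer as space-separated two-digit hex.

Split into bytes (most-significant first): EA A7 C5 76 9A 9B BD A2.
Little-endian stores the least-significant byte at the lowest address.
So at ascending addresses the bytes are A2 BD 9B 9A 76 C5 A7 EA.

A2 BD 9B 9A 76 C5 A7 EA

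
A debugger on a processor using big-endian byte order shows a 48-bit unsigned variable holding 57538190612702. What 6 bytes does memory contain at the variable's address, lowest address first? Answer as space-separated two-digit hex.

57538190612702 in hexadecimal, padded to 48 bits, is 0x3454A76998DE.
Split into bytes (most-significant first): 34 54 A7 69 98 DE.
Big-endian stores the most-significant byte at the lowest address.
So the memory order matches the most-significant-first order: 34 54 A7 69 98 DE.

34 54 A7 69 98 DE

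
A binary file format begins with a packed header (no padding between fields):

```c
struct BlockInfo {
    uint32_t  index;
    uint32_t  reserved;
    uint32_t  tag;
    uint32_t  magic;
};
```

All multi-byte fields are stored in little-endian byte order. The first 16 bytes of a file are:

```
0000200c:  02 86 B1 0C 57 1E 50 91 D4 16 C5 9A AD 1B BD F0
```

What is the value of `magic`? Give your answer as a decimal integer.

4038925229

`magic` follows `index` (4 B), `reserved` (4 B), `tag` (4 B), so it starts at offset 4 + 4 + 4 = 12 and occupies 4 bytes.
Bytes at offsets 12..15: AD 1B BD F0.
In little-endian order the low byte comes first in memory.
Reassemble most-significant byte first: F0 BD 1B AD → 0xF0BD1BAD.
0xF0BD1BAD = 4038925229.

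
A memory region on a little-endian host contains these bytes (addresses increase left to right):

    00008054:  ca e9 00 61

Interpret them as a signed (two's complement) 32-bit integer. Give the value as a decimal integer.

Little-endian: lowest address holds the least-significant byte.
Reassemble most-significant byte first: 61 00 E9 CA → 0x6100E9CA.
0x6100E9CA = 1627449802.

1627449802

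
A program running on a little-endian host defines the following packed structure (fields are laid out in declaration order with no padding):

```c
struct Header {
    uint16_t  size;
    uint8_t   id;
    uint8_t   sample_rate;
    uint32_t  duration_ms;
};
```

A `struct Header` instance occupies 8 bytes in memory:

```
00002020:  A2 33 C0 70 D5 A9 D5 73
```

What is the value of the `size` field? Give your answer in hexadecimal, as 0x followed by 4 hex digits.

`size` is the first field, at byte offset 0, occupying 2 bytes.
Bytes at offsets 0..1: A2 33.
In little-endian order the low byte comes first in memory.
Reassemble most-significant byte first: 33 A2 → 0x33A2.

0x33A2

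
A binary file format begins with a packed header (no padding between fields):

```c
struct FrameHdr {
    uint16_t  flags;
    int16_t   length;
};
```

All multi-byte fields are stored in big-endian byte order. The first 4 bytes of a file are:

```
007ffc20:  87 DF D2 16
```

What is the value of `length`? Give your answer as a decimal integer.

-11754

`length` follows `flags` (2 bytes), so it starts at byte offset 2 and occupies 2 bytes.
Bytes at offsets 2..3: D2 16.
In big-endian order the high byte comes first in memory.
The bytes are already most-significant first: 0xD216.
Top bit is set, so as a signed 16-bit value this is 0xD216 − 2^16 = -11754.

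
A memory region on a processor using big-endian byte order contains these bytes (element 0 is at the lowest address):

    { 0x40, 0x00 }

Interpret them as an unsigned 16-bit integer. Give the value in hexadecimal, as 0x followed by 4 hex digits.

0x4000

Big-endian stores the most-significant byte at the lowest address.
The bytes are already most-significant first: 0x4000.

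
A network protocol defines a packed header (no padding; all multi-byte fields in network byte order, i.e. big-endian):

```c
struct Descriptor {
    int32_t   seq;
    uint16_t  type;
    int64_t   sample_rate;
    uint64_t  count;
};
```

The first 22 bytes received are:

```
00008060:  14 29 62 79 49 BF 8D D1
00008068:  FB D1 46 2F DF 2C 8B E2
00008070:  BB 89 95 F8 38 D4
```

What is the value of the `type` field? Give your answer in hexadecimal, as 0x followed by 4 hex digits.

0x49BF

`type` follows `seq` (4 bytes), so it starts at byte offset 4 and occupies 2 bytes.
Bytes at offsets 4..5: 49 BF.
Big-endian: lowest address holds the most-significant byte.
The bytes are already most-significant first: 0x49BF.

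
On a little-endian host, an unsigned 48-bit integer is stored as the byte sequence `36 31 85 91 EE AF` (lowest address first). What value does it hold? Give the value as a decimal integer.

Little-endian: lowest address holds the least-significant byte.
Reassemble most-significant byte first: AF EE 91 85 31 36 → 0xAFEE91853136.
0xAFEE91853136 = 193439178502454.

193439178502454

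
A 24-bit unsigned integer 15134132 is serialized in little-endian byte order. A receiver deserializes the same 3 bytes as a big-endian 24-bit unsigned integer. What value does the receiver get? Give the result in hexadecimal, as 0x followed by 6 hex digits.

15134132 in 24-bit hexadecimal is 0xE6EDB4.
Stored little-endian, the bytes at ascending addresses are B4 ED E6.
Read back as big-endian, the last byte is least significant, giving 0xB4EDE6.

0xB4EDE6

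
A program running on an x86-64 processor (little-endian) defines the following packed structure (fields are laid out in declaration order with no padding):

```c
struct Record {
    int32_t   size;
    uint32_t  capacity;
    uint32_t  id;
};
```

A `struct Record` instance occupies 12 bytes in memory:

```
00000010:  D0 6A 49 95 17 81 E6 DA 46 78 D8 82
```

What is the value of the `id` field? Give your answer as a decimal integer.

2195224646

`id` follows `size` (4 B), `capacity` (4 B), so it starts at offset 4 + 4 = 8 and occupies 4 bytes.
Bytes at offsets 8..11: 46 78 D8 82.
Little-endian: lowest address holds the least-significant byte.
Reassemble most-significant byte first: 82 D8 78 46 → 0x82D87846.
0x82D87846 = 2195224646.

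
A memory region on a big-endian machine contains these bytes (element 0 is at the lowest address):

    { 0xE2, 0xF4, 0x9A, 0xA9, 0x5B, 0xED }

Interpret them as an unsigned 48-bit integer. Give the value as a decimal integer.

249540194687981

Big-endian stores the most-significant byte at the lowest address.
The bytes are already most-significant first: 0xE2F49AA95BED.
0xE2F49AA95BED = 249540194687981.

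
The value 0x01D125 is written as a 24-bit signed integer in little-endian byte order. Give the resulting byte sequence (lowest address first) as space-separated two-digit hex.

Split into bytes (most-significant first): 01 D1 25.
In little-endian order the low byte comes first in memory.
So at ascending addresses the bytes are 25 D1 01.

25 D1 01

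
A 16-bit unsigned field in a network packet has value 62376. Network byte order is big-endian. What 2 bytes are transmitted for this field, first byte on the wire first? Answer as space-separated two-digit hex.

62376 in hexadecimal, padded to 16 bits, is 0xF3A8.
Split into bytes (most-significant first): F3 A8.
Big-endian stores the most-significant byte at the lowest address.
So the memory order matches the most-significant-first order: F3 A8.

F3 A8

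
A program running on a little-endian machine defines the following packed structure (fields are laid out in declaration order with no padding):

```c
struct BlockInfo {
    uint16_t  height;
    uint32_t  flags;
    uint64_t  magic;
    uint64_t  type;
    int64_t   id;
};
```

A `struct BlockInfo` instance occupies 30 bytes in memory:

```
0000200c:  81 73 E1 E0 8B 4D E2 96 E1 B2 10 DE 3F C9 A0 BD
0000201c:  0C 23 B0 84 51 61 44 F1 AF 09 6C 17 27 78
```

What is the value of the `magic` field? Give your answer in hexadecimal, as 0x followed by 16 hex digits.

0xC93FDE10B2E196E2

`magic` follows `height` (2 B), `flags` (4 B), so it starts at offset 2 + 4 = 6 and occupies 8 bytes.
Bytes at offsets 6..13: E2 96 E1 B2 10 DE 3F C9.
Little-endian stores the least-significant byte at the lowest address.
Reassemble most-significant byte first: C9 3F DE 10 B2 E1 96 E2 → 0xC93FDE10B2E196E2.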